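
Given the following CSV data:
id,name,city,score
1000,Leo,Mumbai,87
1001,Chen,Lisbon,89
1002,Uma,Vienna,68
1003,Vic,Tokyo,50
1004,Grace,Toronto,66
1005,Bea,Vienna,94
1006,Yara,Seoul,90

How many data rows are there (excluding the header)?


Counting rows (excluding header):
Header: id,name,city,score
Data rows: 7

ANSWER: 7


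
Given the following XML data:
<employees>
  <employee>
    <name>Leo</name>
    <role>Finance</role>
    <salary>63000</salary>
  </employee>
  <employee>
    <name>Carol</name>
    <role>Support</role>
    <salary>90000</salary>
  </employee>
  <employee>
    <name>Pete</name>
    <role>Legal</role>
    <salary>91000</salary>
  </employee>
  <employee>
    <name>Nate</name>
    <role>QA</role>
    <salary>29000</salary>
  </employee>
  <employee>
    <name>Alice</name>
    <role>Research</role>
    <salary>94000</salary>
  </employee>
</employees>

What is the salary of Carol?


Searching for <employee> with <name>Carol</name>
Found at position 2
<salary>90000</salary>

ANSWER: 90000


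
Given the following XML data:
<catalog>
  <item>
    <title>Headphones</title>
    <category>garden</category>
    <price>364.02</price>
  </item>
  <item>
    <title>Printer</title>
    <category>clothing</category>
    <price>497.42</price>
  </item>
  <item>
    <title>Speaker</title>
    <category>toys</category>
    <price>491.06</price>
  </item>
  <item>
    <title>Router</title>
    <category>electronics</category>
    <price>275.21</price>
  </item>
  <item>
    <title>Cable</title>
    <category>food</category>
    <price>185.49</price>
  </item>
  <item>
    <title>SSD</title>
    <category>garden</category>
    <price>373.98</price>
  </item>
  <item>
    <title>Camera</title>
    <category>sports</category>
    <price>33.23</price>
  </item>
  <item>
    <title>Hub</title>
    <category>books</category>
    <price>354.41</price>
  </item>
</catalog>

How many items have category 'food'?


Scanning <item> elements for <category>food</category>:
  Item 5: Cable -> MATCH
Count: 1

ANSWER: 1


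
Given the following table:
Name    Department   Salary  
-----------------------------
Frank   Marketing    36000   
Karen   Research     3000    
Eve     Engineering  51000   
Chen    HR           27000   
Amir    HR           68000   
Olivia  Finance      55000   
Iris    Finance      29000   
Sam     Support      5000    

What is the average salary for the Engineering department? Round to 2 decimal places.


Engineering department members:
  Eve: 51000
Sum = 51000
Count = 1
Average = 51000 / 1 = 51000.00

ANSWER: 51000.00


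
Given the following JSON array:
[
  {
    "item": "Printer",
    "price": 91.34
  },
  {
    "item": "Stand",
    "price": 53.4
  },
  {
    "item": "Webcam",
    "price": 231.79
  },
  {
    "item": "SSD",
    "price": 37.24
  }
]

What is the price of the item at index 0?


Array index 0 -> Printer
price = 91.34

ANSWER: 91.34


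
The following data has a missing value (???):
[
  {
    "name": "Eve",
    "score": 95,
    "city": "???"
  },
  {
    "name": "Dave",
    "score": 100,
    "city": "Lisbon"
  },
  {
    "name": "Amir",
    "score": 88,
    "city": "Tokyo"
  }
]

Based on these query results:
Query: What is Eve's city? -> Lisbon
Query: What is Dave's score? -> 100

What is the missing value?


The missing value is Eve's city
From query: Eve's city = Lisbon

ANSWER: Lisbon


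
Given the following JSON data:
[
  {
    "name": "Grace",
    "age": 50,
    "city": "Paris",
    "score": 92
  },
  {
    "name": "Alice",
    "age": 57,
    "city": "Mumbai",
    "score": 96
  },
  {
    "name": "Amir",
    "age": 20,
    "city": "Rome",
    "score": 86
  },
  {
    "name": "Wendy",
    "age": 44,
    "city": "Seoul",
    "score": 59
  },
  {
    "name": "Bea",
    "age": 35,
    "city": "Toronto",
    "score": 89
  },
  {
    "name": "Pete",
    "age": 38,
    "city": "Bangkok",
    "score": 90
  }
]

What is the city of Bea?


Looking up record where name = Bea
Record index: 4
Field 'city' = Toronto

ANSWER: Toronto


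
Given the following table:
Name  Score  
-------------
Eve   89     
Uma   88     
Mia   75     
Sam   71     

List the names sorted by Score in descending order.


Sorting by Score (descending):
  Eve: 89
  Uma: 88
  Mia: 75
  Sam: 71


ANSWER: Eve, Uma, Mia, Sam


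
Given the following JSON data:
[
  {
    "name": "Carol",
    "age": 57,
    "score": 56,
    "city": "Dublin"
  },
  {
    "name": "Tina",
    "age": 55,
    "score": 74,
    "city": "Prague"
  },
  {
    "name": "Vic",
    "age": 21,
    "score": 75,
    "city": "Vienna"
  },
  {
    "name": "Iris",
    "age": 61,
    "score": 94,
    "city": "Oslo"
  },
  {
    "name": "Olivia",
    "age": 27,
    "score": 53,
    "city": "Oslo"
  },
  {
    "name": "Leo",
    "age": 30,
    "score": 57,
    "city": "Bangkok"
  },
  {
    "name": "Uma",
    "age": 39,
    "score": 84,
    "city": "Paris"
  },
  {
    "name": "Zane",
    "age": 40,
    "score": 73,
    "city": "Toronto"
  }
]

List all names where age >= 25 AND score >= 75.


Checking both conditions:
  Carol (age=57, score=56) -> no
  Tina (age=55, score=74) -> no
  Vic (age=21, score=75) -> no
  Iris (age=61, score=94) -> YES
  Olivia (age=27, score=53) -> no
  Leo (age=30, score=57) -> no
  Uma (age=39, score=84) -> YES
  Zane (age=40, score=73) -> no


ANSWER: Iris, Uma


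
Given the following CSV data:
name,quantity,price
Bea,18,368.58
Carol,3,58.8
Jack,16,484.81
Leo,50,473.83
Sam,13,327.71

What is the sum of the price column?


Values in 'price' column:
  Row 1: 368.58
  Row 2: 58.8
  Row 3: 484.81
  Row 4: 473.83
  Row 5: 327.71
Sum = 368.58 + 58.8 + 484.81 + 473.83 + 327.71 = 1713.73

ANSWER: 1713.73


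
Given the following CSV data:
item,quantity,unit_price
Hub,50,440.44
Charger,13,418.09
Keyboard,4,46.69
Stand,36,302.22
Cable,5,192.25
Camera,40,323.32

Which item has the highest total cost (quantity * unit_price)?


Computing row totals:
  Hub: 22022.0
  Charger: 5435.17
  Keyboard: 186.76
  Stand: 10879.92
  Cable: 961.25
  Camera: 12932.8
Maximum: Hub (22022.0)

ANSWER: Hub


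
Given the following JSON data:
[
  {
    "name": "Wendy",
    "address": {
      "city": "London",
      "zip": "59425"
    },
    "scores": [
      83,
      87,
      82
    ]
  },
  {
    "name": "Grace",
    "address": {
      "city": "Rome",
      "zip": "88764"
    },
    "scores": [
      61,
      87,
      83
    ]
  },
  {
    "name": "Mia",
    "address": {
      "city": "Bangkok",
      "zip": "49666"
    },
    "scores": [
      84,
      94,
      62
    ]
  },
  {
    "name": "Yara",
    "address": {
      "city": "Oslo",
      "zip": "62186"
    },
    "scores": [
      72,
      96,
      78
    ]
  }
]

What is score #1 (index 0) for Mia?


Path: records[2].scores[0]
Value: 84

ANSWER: 84


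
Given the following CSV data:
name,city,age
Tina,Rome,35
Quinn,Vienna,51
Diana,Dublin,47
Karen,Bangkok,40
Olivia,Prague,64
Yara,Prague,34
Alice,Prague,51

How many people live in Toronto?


Scanning city column for 'Toronto':
Total matches: 0

ANSWER: 0


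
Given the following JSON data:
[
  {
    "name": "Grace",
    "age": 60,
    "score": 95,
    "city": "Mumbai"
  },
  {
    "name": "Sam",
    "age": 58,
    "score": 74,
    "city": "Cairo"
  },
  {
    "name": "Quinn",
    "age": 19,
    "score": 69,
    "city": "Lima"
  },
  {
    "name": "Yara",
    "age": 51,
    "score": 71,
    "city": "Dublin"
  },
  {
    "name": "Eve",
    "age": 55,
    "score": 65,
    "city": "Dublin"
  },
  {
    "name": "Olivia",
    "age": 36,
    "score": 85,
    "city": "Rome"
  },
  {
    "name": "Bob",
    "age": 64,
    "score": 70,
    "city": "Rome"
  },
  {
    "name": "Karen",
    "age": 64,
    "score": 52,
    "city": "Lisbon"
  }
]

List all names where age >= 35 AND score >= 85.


Checking both conditions:
  Grace (age=60, score=95) -> YES
  Sam (age=58, score=74) -> no
  Quinn (age=19, score=69) -> no
  Yara (age=51, score=71) -> no
  Eve (age=55, score=65) -> no
  Olivia (age=36, score=85) -> YES
  Bob (age=64, score=70) -> no
  Karen (age=64, score=52) -> no


ANSWER: Grace, Olivia


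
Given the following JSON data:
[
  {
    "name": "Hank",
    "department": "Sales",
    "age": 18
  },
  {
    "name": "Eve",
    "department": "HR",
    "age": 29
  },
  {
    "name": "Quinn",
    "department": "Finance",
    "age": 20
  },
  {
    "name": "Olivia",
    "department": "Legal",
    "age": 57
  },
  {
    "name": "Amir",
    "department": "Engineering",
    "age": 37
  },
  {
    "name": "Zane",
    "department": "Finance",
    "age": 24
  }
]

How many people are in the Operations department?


Scanning records for department = Operations
  No matches found
Count: 0

ANSWER: 0


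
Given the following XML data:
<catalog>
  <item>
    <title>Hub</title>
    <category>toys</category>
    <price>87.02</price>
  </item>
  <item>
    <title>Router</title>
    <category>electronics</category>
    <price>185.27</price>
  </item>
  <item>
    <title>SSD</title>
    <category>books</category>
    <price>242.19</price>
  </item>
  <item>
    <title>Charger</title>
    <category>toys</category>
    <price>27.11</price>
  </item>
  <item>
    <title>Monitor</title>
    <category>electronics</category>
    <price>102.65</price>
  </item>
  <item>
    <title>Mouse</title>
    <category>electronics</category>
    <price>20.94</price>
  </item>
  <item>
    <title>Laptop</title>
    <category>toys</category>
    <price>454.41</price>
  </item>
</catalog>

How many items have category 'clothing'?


Scanning <item> elements for <category>clothing</category>:
Count: 0

ANSWER: 0


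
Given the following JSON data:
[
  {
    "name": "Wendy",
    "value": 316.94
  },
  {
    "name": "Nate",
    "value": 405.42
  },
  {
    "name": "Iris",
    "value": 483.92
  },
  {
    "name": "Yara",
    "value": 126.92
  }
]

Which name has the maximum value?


Comparing values:
  Wendy: 316.94
  Nate: 405.42
  Iris: 483.92
  Yara: 126.92
Maximum: Iris (483.92)

ANSWER: Iris


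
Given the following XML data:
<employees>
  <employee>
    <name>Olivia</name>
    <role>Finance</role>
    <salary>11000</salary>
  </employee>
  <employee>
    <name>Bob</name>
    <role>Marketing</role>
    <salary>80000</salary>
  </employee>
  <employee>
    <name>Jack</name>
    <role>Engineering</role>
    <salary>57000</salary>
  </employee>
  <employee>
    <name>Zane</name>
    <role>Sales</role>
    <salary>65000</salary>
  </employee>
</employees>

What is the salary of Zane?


Searching for <employee> with <name>Zane</name>
Found at position 4
<salary>65000</salary>

ANSWER: 65000


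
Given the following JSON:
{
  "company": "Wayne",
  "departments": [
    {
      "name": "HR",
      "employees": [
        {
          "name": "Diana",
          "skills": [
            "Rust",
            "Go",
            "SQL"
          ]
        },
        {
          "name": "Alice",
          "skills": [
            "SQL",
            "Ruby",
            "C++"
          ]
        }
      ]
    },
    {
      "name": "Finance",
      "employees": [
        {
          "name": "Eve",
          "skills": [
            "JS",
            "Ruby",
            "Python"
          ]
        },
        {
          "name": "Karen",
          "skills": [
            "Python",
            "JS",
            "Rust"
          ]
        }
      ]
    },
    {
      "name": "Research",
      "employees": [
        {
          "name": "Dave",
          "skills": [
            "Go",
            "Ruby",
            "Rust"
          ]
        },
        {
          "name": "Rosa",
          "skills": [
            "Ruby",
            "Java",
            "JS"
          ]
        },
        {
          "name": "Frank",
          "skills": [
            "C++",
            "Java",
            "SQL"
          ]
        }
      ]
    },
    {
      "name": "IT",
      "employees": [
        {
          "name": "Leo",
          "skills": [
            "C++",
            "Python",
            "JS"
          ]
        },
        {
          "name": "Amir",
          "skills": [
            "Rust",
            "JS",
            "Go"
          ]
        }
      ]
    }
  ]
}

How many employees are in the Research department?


Path: departments[2].employees
Count: 3

ANSWER: 3


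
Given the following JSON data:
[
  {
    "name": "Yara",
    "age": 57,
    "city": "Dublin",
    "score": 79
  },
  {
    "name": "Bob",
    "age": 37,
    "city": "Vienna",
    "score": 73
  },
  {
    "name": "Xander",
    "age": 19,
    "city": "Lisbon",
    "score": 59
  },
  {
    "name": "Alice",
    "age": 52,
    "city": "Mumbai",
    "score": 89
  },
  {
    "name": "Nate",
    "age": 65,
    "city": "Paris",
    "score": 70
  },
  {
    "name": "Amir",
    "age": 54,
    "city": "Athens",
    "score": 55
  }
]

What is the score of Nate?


Looking up record where name = Nate
Record index: 4
Field 'score' = 70

ANSWER: 70


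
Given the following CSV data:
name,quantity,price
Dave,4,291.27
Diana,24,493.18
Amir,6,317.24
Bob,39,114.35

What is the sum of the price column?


Values in 'price' column:
  Row 1: 291.27
  Row 2: 493.18
  Row 3: 317.24
  Row 4: 114.35
Sum = 291.27 + 493.18 + 317.24 + 114.35 = 1216.04

ANSWER: 1216.04


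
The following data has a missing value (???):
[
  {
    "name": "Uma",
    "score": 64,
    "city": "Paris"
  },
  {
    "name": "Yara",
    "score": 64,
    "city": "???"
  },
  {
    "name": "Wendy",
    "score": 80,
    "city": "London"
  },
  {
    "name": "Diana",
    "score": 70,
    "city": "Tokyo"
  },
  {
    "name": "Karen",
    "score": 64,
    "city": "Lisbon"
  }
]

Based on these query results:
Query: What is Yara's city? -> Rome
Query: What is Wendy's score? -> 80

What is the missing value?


The missing value is Yara's city
From query: Yara's city = Rome

ANSWER: Rome


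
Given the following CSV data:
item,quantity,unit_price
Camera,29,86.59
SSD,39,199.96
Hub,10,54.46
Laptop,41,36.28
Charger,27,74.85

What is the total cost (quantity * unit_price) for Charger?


Row: Charger
quantity = 27
unit_price = 74.85
total = 27 * 74.85 = 2020.95

ANSWER: 2020.95


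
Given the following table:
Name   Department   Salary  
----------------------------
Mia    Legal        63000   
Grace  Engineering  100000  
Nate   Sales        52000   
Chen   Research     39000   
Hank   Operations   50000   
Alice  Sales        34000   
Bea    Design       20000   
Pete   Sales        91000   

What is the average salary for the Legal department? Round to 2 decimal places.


Legal department members:
  Mia: 63000
Sum = 63000
Count = 1
Average = 63000 / 1 = 63000.00

ANSWER: 63000.00


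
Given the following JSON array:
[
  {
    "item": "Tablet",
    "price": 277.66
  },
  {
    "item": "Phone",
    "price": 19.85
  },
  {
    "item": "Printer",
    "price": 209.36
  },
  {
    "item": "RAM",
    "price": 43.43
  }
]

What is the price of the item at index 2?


Array index 2 -> Printer
price = 209.36

ANSWER: 209.36


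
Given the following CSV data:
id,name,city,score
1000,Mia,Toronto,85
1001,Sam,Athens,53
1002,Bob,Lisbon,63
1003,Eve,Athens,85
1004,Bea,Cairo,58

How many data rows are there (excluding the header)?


Counting rows (excluding header):
Header: id,name,city,score
Data rows: 5

ANSWER: 5


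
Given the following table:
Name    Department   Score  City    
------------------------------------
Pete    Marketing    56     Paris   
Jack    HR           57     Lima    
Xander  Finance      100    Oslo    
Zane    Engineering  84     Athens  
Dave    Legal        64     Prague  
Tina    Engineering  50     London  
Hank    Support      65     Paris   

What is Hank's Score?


Row 7: Hank
Score = 65

ANSWER: 65


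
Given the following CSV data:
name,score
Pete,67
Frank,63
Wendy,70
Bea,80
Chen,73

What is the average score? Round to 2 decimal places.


Scores: 67, 63, 70, 80, 73
Sum = 353
Count = 5
Average = 353 / 5 = 70.60

ANSWER: 70.60


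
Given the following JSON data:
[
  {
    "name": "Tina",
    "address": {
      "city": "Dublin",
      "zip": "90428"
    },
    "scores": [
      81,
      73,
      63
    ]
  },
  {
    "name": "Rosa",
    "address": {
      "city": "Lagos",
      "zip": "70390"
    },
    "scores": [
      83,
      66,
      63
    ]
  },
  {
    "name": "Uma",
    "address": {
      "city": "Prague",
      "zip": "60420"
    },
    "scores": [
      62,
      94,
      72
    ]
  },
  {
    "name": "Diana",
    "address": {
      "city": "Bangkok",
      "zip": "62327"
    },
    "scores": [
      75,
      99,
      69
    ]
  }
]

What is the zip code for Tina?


Path: records[0].address.zip
Value: 90428

ANSWER: 90428


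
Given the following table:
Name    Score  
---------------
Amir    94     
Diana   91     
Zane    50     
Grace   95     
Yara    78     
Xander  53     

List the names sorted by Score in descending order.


Sorting by Score (descending):
  Grace: 95
  Amir: 94
  Diana: 91
  Yara: 78
  Xander: 53
  Zane: 50


ANSWER: Grace, Amir, Diana, Yara, Xander, Zane


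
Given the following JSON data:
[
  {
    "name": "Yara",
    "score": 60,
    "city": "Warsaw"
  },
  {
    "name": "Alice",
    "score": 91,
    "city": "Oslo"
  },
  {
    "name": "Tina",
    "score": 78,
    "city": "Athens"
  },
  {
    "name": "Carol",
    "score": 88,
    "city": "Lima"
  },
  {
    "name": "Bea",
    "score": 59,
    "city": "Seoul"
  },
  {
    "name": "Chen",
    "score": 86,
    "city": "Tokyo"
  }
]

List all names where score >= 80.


Filtering records where score >= 80:
  Yara (score=60) -> no
  Alice (score=91) -> YES
  Tina (score=78) -> no
  Carol (score=88) -> YES
  Bea (score=59) -> no
  Chen (score=86) -> YES


ANSWER: Alice, Carol, Chen


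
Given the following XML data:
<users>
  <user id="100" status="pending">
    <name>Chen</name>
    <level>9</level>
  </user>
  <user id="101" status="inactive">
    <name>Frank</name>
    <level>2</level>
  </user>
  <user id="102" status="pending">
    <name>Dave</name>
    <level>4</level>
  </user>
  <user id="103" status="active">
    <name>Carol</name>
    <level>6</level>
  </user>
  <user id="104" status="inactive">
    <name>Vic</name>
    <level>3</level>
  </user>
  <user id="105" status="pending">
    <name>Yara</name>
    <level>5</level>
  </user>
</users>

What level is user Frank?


Finding user: Frank
<level>2</level>

ANSWER: 2


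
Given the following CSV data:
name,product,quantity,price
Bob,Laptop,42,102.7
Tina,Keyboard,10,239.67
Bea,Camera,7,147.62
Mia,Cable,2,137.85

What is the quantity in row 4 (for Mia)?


Row 4: Mia
Column 'quantity' = 2

ANSWER: 2


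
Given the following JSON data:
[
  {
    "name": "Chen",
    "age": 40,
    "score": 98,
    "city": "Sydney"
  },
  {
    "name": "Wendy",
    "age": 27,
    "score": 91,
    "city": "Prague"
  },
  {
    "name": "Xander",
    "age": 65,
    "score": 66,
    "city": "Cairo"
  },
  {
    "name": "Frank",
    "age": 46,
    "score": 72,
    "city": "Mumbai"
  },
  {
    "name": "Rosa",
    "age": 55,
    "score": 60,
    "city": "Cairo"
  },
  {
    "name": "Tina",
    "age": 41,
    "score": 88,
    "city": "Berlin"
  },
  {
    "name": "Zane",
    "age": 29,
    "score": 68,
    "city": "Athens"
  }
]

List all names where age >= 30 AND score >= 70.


Checking both conditions:
  Chen (age=40, score=98) -> YES
  Wendy (age=27, score=91) -> no
  Xander (age=65, score=66) -> no
  Frank (age=46, score=72) -> YES
  Rosa (age=55, score=60) -> no
  Tina (age=41, score=88) -> YES
  Zane (age=29, score=68) -> no


ANSWER: Chen, Frank, Tina


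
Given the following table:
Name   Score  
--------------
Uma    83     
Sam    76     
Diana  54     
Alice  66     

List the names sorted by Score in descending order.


Sorting by Score (descending):
  Uma: 83
  Sam: 76
  Alice: 66
  Diana: 54


ANSWER: Uma, Sam, Alice, Diana


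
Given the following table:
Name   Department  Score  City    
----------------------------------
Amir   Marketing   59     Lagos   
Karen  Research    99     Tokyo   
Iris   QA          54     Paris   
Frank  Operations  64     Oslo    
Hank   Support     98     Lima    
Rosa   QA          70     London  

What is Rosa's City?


Row 6: Rosa
City = London

ANSWER: London


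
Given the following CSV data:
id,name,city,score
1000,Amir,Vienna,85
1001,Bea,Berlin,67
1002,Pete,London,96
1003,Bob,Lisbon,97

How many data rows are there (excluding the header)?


Counting rows (excluding header):
Header: id,name,city,score
Data rows: 4

ANSWER: 4


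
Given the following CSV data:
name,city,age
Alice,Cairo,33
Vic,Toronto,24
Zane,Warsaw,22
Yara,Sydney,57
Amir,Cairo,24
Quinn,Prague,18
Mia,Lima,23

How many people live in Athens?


Scanning city column for 'Athens':
Total matches: 0

ANSWER: 0


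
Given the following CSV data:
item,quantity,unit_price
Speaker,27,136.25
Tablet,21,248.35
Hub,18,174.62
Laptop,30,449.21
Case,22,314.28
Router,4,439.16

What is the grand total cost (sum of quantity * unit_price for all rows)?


Computing row totals:
  Speaker: 27 * 136.25 = 3678.75
  Tablet: 21 * 248.35 = 5215.35
  Hub: 18 * 174.62 = 3143.16
  Laptop: 30 * 449.21 = 13476.3
  Case: 22 * 314.28 = 6914.16
  Router: 4 * 439.16 = 1756.64
Grand total = 3678.75 + 5215.35 + 3143.16 + 13476.3 + 6914.16 + 1756.64 = 34184.36

ANSWER: 34184.36


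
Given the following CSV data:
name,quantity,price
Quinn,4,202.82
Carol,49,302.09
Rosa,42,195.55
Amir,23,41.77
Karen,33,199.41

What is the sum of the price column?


Values in 'price' column:
  Row 1: 202.82
  Row 2: 302.09
  Row 3: 195.55
  Row 4: 41.77
  Row 5: 199.41
Sum = 202.82 + 302.09 + 195.55 + 41.77 + 199.41 = 941.64

ANSWER: 941.64


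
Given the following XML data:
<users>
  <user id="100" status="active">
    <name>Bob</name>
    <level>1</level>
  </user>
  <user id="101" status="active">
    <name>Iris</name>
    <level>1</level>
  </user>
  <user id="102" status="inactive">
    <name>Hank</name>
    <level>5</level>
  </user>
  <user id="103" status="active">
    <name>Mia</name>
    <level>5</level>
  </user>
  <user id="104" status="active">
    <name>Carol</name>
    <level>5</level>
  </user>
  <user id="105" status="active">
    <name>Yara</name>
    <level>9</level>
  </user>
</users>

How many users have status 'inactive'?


Counting users with status='inactive':
  Hank (id=102) -> MATCH
Count: 1

ANSWER: 1


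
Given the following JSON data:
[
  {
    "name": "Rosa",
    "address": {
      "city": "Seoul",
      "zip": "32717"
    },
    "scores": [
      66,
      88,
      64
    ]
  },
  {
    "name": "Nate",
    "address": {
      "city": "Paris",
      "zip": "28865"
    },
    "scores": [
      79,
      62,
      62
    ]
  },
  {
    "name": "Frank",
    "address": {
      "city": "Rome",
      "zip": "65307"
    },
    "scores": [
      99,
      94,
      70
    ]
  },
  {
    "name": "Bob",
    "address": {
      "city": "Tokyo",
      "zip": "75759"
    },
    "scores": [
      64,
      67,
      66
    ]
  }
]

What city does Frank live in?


Path: records[2].address.city
Value: Rome

ANSWER: Rome


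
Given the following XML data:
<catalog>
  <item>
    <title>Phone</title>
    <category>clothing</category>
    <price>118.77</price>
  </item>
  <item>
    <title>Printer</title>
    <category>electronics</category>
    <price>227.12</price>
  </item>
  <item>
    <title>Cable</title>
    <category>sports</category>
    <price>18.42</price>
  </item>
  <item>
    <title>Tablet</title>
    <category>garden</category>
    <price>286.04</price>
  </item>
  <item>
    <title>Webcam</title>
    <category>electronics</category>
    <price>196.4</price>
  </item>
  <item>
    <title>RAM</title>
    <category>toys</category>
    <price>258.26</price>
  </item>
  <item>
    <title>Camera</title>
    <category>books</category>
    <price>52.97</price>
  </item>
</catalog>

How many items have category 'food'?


Scanning <item> elements for <category>food</category>:
Count: 0

ANSWER: 0


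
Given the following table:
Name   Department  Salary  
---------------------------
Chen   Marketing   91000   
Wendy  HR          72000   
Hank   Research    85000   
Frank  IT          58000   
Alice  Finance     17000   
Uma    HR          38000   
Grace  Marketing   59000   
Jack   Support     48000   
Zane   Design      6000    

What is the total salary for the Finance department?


Finance department members:
  Alice: 17000
Total = 17000 = 17000

ANSWER: 17000


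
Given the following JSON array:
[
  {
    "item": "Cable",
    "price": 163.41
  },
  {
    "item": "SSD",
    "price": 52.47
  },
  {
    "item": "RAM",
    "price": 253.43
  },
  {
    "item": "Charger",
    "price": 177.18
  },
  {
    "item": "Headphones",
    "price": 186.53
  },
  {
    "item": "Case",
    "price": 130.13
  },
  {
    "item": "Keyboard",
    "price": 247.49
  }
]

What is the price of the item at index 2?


Array index 2 -> RAM
price = 253.43

ANSWER: 253.43


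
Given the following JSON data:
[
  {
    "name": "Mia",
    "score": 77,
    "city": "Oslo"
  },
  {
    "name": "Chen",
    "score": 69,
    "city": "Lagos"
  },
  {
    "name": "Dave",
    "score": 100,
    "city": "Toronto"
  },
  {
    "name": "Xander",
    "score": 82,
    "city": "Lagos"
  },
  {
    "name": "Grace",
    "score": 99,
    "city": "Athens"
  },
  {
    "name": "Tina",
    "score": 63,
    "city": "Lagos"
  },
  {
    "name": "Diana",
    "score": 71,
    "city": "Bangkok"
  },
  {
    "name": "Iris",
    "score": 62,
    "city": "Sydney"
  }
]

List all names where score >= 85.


Filtering records where score >= 85:
  Mia (score=77) -> no
  Chen (score=69) -> no
  Dave (score=100) -> YES
  Xander (score=82) -> no
  Grace (score=99) -> YES
  Tina (score=63) -> no
  Diana (score=71) -> no
  Iris (score=62) -> no


ANSWER: Dave, Grace


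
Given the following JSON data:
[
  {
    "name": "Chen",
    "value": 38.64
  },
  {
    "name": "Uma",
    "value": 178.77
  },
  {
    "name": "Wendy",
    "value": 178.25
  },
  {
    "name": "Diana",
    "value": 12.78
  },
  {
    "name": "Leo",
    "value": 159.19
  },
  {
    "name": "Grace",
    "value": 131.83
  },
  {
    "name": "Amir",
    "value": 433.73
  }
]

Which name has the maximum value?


Comparing values:
  Chen: 38.64
  Uma: 178.77
  Wendy: 178.25
  Diana: 12.78
  Leo: 159.19
  Grace: 131.83
  Amir: 433.73
Maximum: Amir (433.73)

ANSWER: Amir


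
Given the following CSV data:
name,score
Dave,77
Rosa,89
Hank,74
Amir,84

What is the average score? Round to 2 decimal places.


Scores: 77, 89, 74, 84
Sum = 324
Count = 4
Average = 324 / 4 = 81.00

ANSWER: 81.00


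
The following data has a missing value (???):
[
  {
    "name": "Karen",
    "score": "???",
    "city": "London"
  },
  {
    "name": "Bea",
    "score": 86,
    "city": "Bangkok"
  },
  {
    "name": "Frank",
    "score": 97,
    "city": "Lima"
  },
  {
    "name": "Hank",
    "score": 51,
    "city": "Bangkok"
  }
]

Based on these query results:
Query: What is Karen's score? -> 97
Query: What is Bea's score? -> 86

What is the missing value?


The missing value is Karen's score
From query: Karen's score = 97

ANSWER: 97


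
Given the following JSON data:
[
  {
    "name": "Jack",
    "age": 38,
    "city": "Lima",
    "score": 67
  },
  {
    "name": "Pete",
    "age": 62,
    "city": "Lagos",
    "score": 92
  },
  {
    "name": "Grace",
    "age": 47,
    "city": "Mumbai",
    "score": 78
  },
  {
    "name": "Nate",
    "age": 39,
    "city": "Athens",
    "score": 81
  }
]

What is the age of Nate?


Looking up record where name = Nate
Record index: 3
Field 'age' = 39

ANSWER: 39


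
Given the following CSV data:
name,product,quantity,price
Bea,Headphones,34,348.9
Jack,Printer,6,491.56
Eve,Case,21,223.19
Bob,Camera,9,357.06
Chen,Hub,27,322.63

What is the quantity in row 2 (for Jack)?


Row 2: Jack
Column 'quantity' = 6

ANSWER: 6


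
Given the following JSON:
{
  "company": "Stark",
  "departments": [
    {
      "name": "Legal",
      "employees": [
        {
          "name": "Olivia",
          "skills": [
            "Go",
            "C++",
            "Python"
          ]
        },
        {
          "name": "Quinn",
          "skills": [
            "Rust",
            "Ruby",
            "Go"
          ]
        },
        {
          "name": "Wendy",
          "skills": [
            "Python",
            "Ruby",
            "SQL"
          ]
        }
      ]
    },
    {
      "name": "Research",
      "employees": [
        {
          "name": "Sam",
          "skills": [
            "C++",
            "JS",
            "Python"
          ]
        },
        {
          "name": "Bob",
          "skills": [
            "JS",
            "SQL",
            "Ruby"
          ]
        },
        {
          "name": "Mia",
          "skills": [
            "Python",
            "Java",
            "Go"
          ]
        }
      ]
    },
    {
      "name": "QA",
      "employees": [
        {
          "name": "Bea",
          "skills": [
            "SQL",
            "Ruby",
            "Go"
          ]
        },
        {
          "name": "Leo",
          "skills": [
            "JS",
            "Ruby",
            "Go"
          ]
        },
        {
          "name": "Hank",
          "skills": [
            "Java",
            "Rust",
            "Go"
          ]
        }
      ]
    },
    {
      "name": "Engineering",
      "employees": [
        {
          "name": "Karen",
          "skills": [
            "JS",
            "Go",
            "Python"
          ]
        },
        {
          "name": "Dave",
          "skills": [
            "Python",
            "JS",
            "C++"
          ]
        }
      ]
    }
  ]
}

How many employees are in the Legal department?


Path: departments[0].employees
Count: 3

ANSWER: 3


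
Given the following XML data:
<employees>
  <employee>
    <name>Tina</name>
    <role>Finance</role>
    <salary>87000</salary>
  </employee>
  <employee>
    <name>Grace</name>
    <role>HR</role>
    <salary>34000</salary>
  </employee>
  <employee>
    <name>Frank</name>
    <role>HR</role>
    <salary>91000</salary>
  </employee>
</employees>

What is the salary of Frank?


Searching for <employee> with <name>Frank</name>
Found at position 3
<salary>91000</salary>

ANSWER: 91000


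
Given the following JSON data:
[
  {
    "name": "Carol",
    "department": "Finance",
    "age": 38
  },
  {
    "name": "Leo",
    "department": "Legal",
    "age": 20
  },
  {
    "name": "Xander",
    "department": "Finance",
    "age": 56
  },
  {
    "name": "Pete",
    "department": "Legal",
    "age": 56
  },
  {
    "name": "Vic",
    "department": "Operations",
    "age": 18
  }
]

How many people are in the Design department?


Scanning records for department = Design
  No matches found
Count: 0

ANSWER: 0


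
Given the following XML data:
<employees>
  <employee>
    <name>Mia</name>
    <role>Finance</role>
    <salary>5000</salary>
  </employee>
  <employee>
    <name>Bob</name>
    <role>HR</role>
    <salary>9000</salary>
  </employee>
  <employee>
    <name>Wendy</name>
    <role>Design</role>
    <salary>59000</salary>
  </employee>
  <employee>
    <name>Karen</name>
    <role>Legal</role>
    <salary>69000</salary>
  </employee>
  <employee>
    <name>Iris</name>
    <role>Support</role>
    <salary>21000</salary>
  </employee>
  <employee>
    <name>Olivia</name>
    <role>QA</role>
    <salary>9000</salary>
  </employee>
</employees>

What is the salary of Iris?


Searching for <employee> with <name>Iris</name>
Found at position 5
<salary>21000</salary>

ANSWER: 21000


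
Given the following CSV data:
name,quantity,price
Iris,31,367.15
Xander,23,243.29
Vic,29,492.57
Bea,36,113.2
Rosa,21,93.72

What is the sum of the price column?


Values in 'price' column:
  Row 1: 367.15
  Row 2: 243.29
  Row 3: 492.57
  Row 4: 113.2
  Row 5: 93.72
Sum = 367.15 + 243.29 + 492.57 + 113.2 + 93.72 = 1309.93

ANSWER: 1309.93


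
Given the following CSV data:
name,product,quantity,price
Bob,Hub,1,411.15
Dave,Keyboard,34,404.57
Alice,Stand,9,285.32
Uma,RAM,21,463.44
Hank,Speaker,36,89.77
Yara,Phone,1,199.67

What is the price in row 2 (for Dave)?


Row 2: Dave
Column 'price' = 404.57

ANSWER: 404.57


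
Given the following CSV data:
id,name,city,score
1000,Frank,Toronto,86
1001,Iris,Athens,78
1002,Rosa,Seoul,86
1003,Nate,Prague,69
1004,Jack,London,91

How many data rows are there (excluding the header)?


Counting rows (excluding header):
Header: id,name,city,score
Data rows: 5

ANSWER: 5


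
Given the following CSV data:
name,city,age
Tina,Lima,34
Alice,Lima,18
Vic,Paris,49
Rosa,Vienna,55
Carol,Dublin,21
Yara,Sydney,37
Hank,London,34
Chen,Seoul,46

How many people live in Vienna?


Scanning city column for 'Vienna':
  Row 4: Rosa -> MATCH
Total matches: 1

ANSWER: 1


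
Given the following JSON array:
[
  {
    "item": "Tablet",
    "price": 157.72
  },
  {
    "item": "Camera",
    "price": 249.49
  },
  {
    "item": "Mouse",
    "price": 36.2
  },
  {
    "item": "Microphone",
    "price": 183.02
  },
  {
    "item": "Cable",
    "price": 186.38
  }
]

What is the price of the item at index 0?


Array index 0 -> Tablet
price = 157.72

ANSWER: 157.72


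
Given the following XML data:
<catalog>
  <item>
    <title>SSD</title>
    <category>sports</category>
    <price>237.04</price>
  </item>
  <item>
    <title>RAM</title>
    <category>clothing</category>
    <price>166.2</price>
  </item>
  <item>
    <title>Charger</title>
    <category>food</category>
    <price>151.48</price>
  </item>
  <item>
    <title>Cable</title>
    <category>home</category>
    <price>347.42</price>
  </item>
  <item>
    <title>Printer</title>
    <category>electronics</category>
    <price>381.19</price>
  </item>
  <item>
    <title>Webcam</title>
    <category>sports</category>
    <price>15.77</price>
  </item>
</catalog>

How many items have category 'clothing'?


Scanning <item> elements for <category>clothing</category>:
  Item 2: RAM -> MATCH
Count: 1

ANSWER: 1


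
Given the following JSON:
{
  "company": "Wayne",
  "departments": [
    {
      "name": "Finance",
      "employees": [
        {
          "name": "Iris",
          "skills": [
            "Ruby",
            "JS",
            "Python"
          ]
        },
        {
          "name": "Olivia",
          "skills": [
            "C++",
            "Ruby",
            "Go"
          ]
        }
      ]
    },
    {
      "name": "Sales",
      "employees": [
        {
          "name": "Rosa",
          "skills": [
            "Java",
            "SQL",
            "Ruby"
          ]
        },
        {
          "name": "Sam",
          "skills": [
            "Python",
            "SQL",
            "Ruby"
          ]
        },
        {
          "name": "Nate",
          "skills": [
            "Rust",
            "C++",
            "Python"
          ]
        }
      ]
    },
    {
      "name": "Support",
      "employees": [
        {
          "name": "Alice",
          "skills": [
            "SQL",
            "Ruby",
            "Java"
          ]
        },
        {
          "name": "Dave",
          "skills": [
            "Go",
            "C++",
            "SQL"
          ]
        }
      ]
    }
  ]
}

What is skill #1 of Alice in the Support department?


Path: departments[2].employees[0].skills[0]
Value: SQL

ANSWER: SQL


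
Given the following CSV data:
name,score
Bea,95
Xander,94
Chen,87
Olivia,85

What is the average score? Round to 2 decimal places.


Scores: 95, 94, 87, 85
Sum = 361
Count = 4
Average = 361 / 4 = 90.25

ANSWER: 90.25


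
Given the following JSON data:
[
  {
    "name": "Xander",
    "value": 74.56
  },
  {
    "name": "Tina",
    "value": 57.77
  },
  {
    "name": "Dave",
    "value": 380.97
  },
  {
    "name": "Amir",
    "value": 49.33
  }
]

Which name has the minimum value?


Comparing values:
  Xander: 74.56
  Tina: 57.77
  Dave: 380.97
  Amir: 49.33
Minimum: Amir (49.33)

ANSWER: Amir


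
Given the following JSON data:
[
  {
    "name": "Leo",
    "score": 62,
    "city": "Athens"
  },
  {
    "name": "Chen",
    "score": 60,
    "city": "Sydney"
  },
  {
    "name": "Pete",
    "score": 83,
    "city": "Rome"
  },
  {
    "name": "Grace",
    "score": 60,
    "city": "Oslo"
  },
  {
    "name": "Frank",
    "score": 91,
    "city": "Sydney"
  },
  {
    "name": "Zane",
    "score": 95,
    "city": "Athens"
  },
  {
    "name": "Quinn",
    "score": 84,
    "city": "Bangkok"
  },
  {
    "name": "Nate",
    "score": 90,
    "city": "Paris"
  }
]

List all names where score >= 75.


Filtering records where score >= 75:
  Leo (score=62) -> no
  Chen (score=60) -> no
  Pete (score=83) -> YES
  Grace (score=60) -> no
  Frank (score=91) -> YES
  Zane (score=95) -> YES
  Quinn (score=84) -> YES
  Nate (score=90) -> YES


ANSWER: Pete, Frank, Zane, Quinn, Nate


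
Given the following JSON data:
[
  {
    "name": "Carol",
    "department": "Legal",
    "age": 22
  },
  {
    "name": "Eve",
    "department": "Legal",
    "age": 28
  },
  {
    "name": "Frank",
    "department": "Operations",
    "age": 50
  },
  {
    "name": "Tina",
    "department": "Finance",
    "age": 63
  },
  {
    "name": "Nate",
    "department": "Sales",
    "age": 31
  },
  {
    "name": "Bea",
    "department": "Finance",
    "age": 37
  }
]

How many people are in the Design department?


Scanning records for department = Design
  No matches found
Count: 0

ANSWER: 0


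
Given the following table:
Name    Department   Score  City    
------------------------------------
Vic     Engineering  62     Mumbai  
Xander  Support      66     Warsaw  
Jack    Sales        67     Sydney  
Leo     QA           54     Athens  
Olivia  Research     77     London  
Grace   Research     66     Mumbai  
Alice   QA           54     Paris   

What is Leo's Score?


Row 4: Leo
Score = 54

ANSWER: 54


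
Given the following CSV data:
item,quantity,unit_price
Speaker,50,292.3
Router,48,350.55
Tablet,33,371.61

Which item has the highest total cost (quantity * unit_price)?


Computing row totals:
  Speaker: 14615.0
  Router: 16826.4
  Tablet: 12263.13
Maximum: Router (16826.4)

ANSWER: Router


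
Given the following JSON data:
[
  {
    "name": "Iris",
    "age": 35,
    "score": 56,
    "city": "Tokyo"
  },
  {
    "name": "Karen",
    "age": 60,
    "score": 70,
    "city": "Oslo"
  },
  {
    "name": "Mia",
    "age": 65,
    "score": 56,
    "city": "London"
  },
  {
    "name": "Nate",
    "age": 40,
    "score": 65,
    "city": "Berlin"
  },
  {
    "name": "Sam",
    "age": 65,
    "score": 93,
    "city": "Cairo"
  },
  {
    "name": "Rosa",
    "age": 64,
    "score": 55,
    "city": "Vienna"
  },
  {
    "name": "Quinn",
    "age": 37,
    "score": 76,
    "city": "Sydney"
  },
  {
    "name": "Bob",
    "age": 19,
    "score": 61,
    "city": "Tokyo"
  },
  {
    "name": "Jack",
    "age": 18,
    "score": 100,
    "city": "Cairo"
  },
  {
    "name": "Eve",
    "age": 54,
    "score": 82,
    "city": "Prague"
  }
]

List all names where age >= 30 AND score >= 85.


Checking both conditions:
  Iris (age=35, score=56) -> no
  Karen (age=60, score=70) -> no
  Mia (age=65, score=56) -> no
  Nate (age=40, score=65) -> no
  Sam (age=65, score=93) -> YES
  Rosa (age=64, score=55) -> no
  Quinn (age=37, score=76) -> no
  Bob (age=19, score=61) -> no
  Jack (age=18, score=100) -> no
  Eve (age=54, score=82) -> no


ANSWER: Sam


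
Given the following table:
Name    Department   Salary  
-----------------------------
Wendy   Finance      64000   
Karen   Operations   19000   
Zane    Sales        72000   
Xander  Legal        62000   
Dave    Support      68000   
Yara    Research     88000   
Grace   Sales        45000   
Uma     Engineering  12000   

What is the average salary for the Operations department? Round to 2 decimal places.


Operations department members:
  Karen: 19000
Sum = 19000
Count = 1
Average = 19000 / 1 = 19000.00

ANSWER: 19000.00


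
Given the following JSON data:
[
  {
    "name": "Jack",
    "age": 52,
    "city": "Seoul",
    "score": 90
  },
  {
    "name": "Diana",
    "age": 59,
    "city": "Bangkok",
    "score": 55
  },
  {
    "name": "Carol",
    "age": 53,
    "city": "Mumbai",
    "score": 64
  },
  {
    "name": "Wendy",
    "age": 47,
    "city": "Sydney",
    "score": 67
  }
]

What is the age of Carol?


Looking up record where name = Carol
Record index: 2
Field 'age' = 53

ANSWER: 53
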